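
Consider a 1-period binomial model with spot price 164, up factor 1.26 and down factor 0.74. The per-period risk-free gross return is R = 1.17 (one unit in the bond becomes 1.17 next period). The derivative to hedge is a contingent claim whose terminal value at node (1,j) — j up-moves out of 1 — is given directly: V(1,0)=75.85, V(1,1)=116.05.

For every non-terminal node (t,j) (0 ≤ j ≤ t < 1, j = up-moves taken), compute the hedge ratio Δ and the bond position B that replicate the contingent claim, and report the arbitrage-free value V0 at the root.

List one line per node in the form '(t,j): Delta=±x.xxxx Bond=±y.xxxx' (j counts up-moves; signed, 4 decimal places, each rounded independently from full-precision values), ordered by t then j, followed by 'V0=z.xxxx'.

Under the risk-neutral measure, an up-move has probability p* = (R−d)/(u−d) = 0.8269 and values discount at R = 1.17.
Payoff layer (t=1): V(1,0)=75.8500, V(1,1)=116.0500
  t=0,j=0: stock 164.0000 → up 206.6400 (V=116.0500), down 121.3600 (V=75.8500). Price 93.2413; hedge Δ=0.4714, bond B=15.9336.
Each (Δ,B) replicates both successor values, so the strategy is self-financing and V0 is arbitrage-free.

(0,0): Delta=0.4714 Bond=15.9336
V0=93.2413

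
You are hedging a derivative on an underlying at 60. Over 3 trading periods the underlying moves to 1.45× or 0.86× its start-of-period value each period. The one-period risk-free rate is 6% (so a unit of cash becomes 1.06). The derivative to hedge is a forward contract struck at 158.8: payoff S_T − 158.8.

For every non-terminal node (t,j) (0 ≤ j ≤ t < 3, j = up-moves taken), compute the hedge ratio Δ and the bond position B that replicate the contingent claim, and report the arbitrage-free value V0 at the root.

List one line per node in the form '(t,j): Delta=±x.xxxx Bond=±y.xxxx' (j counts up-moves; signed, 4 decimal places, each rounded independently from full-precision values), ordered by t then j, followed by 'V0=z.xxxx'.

(0,0): Delta=1.0000 Bond=-133.3315
(1,0): Delta=1.0000 Bond=-141.3314
(1,1): Delta=1.0000 Bond=-141.3314
(2,0): Delta=1.0000 Bond=-149.8113
(2,1): Delta=1.0000 Bond=-149.8113
(2,2): Delta=1.0000 Bond=-149.8113
V0=-73.3315

No-arbitrage ⇒ martingale measure with p* = (R−d)/(u−d) = 0.3390.
Terminal payoffs: V(3,0)=-120.6366, V(3,1)=-94.4548, V(3,2)=-50.3110, V(3,3)=24.1175
(2,0): S=44.3760. Δ = (V_up−V_dn)/(S_up−S_dn) = (-94.4548−-120.6366)/(64.3452−38.1634) = 1.0000. V = [p*·-94.4548 + (1−p*)·-120.6366]/1.06 = -105.4353. B = V − Δ·S = -149.8113.
(2,1): S=74.8200. Δ = (V_up−V_dn)/(S_up−S_dn) = (-50.3110−-94.4548)/(108.4890−64.3452) = 1.0000. V = [p*·-50.3110 + (1−p*)·-94.4548]/1.06 = -74.9913. B = V − Δ·S = -149.8113.
(2,2): S=126.1500. Δ = (V_up−V_dn)/(S_up−S_dn) = (24.1175−-50.3110)/(182.9175−108.4890) = 1.0000. V = [p*·24.1175 + (1−p*)·-50.3110]/1.06 = -23.6613. B = V − Δ·S = -149.8113.
(1,0): S=51.6000. Δ = (V_up−V_dn)/(S_up−S_dn) = (-74.9913−-105.4353)/(74.8200−44.3760) = 1.0000. V = [p*·-74.9913 + (1−p*)·-105.4353]/1.06 = -89.7314. B = V − Δ·S = -141.3314.
(1,1): S=87.0000. Δ = (V_up−V_dn)/(S_up−S_dn) = (-23.6613−-74.9913)/(126.1500−74.8200) = 1.0000. V = [p*·-23.6613 + (1−p*)·-74.9913]/1.06 = -54.3314. B = V − Δ·S = -141.3314.
(0,0): S=60.0000. Δ = (V_up−V_dn)/(S_up−S_dn) = (-54.3314−-89.7314)/(87.0000−51.6000) = 1.0000. V = [p*·-54.3314 + (1−p*)·-89.7314]/1.06 = -73.3315. B = V − Δ·S = -133.3315.
The time-0 hedge costs -73.3315, which is the no-arbitrage price.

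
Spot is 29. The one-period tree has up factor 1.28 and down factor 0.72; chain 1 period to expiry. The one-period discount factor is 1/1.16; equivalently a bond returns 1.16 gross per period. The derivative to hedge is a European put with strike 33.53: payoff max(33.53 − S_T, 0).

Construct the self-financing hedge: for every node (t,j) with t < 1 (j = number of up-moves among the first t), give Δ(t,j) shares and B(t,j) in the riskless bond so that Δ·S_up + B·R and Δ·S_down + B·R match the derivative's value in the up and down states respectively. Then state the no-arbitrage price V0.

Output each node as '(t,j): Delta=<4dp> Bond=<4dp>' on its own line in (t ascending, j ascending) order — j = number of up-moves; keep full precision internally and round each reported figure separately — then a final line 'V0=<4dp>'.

The replicating-portfolio and risk-neutral prices coincide; use p* = (1.16−0.72)/(1.28−0.72) = 0.7857 for the latter.
Terminal values V(1,·): V(1,0)=12.6500, V(1,1)=0.0000
  t=0,j=0: stock 29.0000 → up 37.1200 (V=0.0000), down 20.8800 (V=12.6500). Price 2.3368; hedge Δ=-0.7789, bond B=24.9261.
Root portfolio cost Δ·29+B reproduces V0=2.3368.

(0,0): Delta=-0.7789 Bond=24.9261
V0=2.3368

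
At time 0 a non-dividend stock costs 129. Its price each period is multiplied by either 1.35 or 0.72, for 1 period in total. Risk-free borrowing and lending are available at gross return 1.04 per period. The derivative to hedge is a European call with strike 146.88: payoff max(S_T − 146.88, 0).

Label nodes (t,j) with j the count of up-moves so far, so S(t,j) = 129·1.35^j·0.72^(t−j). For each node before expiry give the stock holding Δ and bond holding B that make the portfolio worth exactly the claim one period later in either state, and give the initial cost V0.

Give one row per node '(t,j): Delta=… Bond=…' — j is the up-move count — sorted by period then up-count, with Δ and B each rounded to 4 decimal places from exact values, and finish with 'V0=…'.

(0,0): Delta=0.3355 Bond=-29.9670
V0=13.3187

Since d<R<u, set p* = (R−d)/(u−d) = 0.5079; price each node as the discounted p*-expectation of its children.
Payoff layer (t=1): V(1,0)=0.0000, V(1,1)=27.2700
  t=0,j=0: stock 129.0000 → up 174.1500 (V=27.2700), down 92.8800 (V=0.0000). Price 13.3187; hedge Δ=0.3355, bond B=-29.9670.
Self-financing check: at every node Δ·S+B equals the discounted successor values.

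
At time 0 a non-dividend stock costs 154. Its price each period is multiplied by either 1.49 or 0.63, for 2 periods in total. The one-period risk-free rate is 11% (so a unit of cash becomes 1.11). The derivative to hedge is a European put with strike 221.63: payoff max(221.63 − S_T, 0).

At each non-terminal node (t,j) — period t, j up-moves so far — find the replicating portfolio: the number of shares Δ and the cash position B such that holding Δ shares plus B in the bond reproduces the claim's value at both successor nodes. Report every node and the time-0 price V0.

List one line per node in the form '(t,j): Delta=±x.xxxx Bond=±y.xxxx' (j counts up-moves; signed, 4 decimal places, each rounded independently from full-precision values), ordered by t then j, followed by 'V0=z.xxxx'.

Risk-neutral probability p* = (R−d)/(u−d) = (1.11−0.63)/(1.49−0.63) = 0.5581.
Terminal payoffs: V(2,0)=160.5074, V(2,1)=77.0702, V(2,2)=0.0000
  t=1,j=0: stock 97.0200 → up 144.5598 (V=77.0702), down 61.1226 (V=160.5074). Price 102.6467; hedge Δ=-1.0000, bond B=199.6667.
  t=1,j=1: stock 229.4600 → up 341.8954 (V=0.0000), down 144.5598 (V=77.0702). Price 30.6795; hedge Δ=-0.3906, bond B=120.2960.
  t=0,j=0: stock 154.0000 → up 229.4600 (V=30.6795), down 97.0200 (V=102.6467). Price 56.2874; hedge Δ=-0.5434, bond B=139.9701.
Self-financing check: at every node Δ·S+B equals the discounted successor values.

(0,0): Delta=-0.5434 Bond=139.9701
(1,0): Delta=-1.0000 Bond=199.6667
(1,1): Delta=-0.3906 Bond=120.2960
V0=56.2874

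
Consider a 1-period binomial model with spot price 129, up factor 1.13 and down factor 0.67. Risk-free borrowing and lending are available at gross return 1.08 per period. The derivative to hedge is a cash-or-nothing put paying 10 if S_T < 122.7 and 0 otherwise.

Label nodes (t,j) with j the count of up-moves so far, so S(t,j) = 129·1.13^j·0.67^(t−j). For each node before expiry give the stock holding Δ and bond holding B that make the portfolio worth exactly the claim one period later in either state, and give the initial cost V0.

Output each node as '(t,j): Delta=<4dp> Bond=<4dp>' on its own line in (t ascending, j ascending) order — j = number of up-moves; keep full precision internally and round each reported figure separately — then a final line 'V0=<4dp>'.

Under the risk-neutral measure, an up-move has probability p* = (R−d)/(u−d) = 0.8913 and values discount at R = 1.08.
At expiry t=1: V(1,0)=10.0000, V(1,1)=0.0000
(0,0): S=129.0000. Δ = (V_up−V_dn)/(S_up−S_dn) = (0.0000−10.0000)/(145.7700−86.4300) = -0.1685. V = [p*·0.0000 + (1−p*)·10.0000]/1.08 = 1.0064. B = V − Δ·S = 22.7456.
Check: Δ(0,0)·S0 + B(0,0) = 1.0064 = V0.

(0,0): Delta=-0.1685 Bond=22.7456
V0=1.0064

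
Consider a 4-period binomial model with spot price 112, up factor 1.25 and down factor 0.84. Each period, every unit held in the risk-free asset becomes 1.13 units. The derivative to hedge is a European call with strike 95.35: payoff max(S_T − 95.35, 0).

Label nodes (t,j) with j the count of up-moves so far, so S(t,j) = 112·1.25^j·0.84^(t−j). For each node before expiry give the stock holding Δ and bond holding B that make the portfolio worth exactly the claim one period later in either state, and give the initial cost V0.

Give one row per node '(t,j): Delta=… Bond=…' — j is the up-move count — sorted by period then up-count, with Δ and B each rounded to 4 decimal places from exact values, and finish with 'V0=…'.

Since d<R<u, set p* = (R−d)/(u−d) = 0.7073; price each node as the discounted p*-expectation of its children.
Payoff layer (t=4): V(4,0)=0.0000, V(4,1)=0.0000, V(4,2)=28.1300, V(4,3)=88.4000, V(4,4)=178.0875
Node (3,0) S=66.3828: V=(p*·0.0000+(1−p*)·0.0000)/1.13=0.0000; Δ=(0.0000−0.0000)/(82.9786−55.7616)=0.0000; B=V−Δ·S=0.0000
Node (3,1) S=98.7840: V=(p*·28.1300+(1−p*)·0.0000)/1.13=17.6078; Δ=(28.1300−0.0000)/(123.4800−82.9786)=0.6945; B=V−Δ·S=-51.0019
Node (3,2) S=147.0000: V=(p*·88.4000+(1−p*)·28.1300)/1.13=62.6195; Δ=(88.4000−28.1300)/(183.7500−123.4800)=1.0000; B=V−Δ·S=-84.3805
Node (3,3) S=218.7500: V=(p*·178.0875+(1−p*)·88.4000)/1.13=134.3695; Δ=(178.0875−88.4000)/(273.4375−183.7500)=1.0000; B=V−Δ·S=-84.3805
Node (2,0) S=79.0272: V=(p*·17.6078+(1−p*)·0.0000)/1.13=11.0215; Δ=(17.6078−0.0000)/(98.7840−66.3828)=0.5434; B=V−Δ·S=-31.9244
Node (2,1) S=117.6000: V=(p*·62.6195+(1−p*)·17.6078)/1.13=43.7569; Δ=(62.6195−17.6078)/(147.0000−98.7840)=0.9335; B=V−Δ·S=-66.0276
Node (2,2) S=175.0000: V=(p*·134.3695+(1−p*)·62.6195)/1.13=100.3270; Δ=(134.3695−62.6195)/(218.7500−147.0000)=1.0000; B=V−Δ·S=-74.6730
Node (1,0) S=94.0800: V=(p*·43.7569+(1−p*)·11.0215)/1.13=30.2441; Δ=(43.7569−11.0215)/(117.6000−79.0272)=0.8487; B=V−Δ·S=-49.5984
Node (1,1) S=140.0000: V=(p*·100.3270+(1−p*)·43.7569)/1.13=74.1326; Δ=(100.3270−43.7569)/(175.0000−117.6000)=0.9855; B=V−Δ·S=-63.8431
Node (0,0) S=112.0000: V=(p*·74.1326+(1−p*)·30.2441)/1.13=54.2365; Δ=(74.1326−30.2441)/(140.0000−94.0800)=0.9558; B=V−Δ·S=-52.8088
Root portfolio cost Δ·112+B reproduces V0=54.2365.

(0,0): Delta=0.9558 Bond=-52.8088
(1,0): Delta=0.8487 Bond=-49.5984
(1,1): Delta=0.9855 Bond=-63.8431
(2,0): Delta=0.5434 Bond=-31.9244
(2,1): Delta=0.9335 Bond=-66.0276
(2,2): Delta=1.0000 Bond=-74.6730
(3,0): Delta=0.0000 Bond=0.0000
(3,1): Delta=0.6945 Bond=-51.0019
(3,2): Delta=1.0000 Bond=-84.3805
(3,3): Delta=1.0000 Bond=-84.3805
V0=54.2365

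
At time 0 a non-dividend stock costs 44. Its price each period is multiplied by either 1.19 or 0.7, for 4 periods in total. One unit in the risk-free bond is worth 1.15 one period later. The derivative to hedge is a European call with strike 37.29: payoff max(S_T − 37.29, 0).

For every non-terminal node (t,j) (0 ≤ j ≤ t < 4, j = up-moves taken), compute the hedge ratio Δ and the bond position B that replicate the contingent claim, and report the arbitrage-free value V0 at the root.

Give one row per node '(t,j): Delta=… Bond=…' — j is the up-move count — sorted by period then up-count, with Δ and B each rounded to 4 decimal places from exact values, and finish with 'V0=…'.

Risk-neutral probability p* = (R−d)/(u−d) = (1.15−0.7)/(1.19−0.7) = 0.9184.
Terminal values V(4,·): V(4,0)=0.0000, V(4,1)=0.0000, V(4,2)=0.0000, V(4,3)=14.6129, V(4,4)=50.9449
(3,0): S=15.0920. Δ = (V_up−V_dn)/(S_up−S_dn) = (0.0000−0.0000)/(17.9595−10.5644) = 0.0000. V = [p*·0.0000 + (1−p*)·0.0000]/1.15 = 0.0000. B = V − Δ·S = 0.0000.
(3,1): S=25.6564. Δ = (V_up−V_dn)/(S_up−S_dn) = (0.0000−0.0000)/(30.5311−17.9595) = 0.0000. V = [p*·0.0000 + (1−p*)·0.0000]/1.15 = 0.0000. B = V − Δ·S = 0.0000.
(3,2): S=43.6159. Δ = (V_up−V_dn)/(S_up−S_dn) = (14.6129−0.0000)/(51.9029−30.5311) = 0.6837. V = [p*·14.6129 + (1−p*)·0.0000]/1.15 = 11.6696. B = V − Δ·S = -18.1527.
(3,3): S=74.1470. Δ = (V_up−V_dn)/(S_up−S_dn) = (50.9449−14.6129)/(88.2349−51.9029) = 1.0000. V = [p*·50.9449 + (1−p*)·14.6129]/1.15 = 41.7209. B = V − Δ·S = -32.4261.
(2,0): S=21.5600. Δ = (V_up−V_dn)/(S_up−S_dn) = (0.0000−0.0000)/(25.6564−15.0920) = 0.0000. V = [p*·0.0000 + (1−p*)·0.0000]/1.15 = 0.0000. B = V − Δ·S = 0.0000.
(2,1): S=36.6520. Δ = (V_up−V_dn)/(S_up−S_dn) = (11.6696−0.0000)/(43.6159−25.6564) = 0.6498. V = [p*·11.6696 + (1−p*)·0.0000]/1.15 = 9.3191. B = V − Δ·S = -14.4964.
(2,2): S=62.3084. Δ = (V_up−V_dn)/(S_up−S_dn) = (41.7209−11.6696)/(74.1470−43.6159) = 0.9843. V = [p*·41.7209 + (1−p*)·11.6696]/1.15 = 34.1459. B = V − Δ·S = -27.1834.
(1,0): S=30.8000. Δ = (V_up−V_dn)/(S_up−S_dn) = (9.3191−0.0000)/(36.6520−21.5600) = 0.6175. V = [p*·9.3191 + (1−p*)·0.0000]/1.15 = 7.4420. B = V − Δ·S = -11.5765.
(1,1): S=52.3600. Δ = (V_up−V_dn)/(S_up−S_dn) = (34.1459−9.3191)/(62.3084−36.6520) = 0.9677. V = [p*·34.1459 + (1−p*)·9.3191]/1.15 = 27.9297. B = V − Δ·S = -22.7372.
(0,0): S=44.0000. Δ = (V_up−V_dn)/(S_up−S_dn) = (27.9297−7.4420)/(52.3600−30.8000) = 0.9503. V = [p*·27.9297 + (1−p*)·7.4420]/1.15 = 22.8324. B = V − Δ·S = -18.9792.
Check: Δ(0,0)·S0 + B(0,0) = 22.8324 = V0.

(0,0): Delta=0.9503 Bond=-18.9792
(1,0): Delta=0.6175 Bond=-11.5765
(1,1): Delta=0.9677 Bond=-22.7372
(2,0): Delta=0.0000 Bond=0.0000
(2,1): Delta=0.6498 Bond=-14.4964
(2,2): Delta=0.9843 Bond=-27.1834
(3,0): Delta=0.0000 Bond=0.0000
(3,1): Delta=0.0000 Bond=0.0000
(3,2): Delta=0.6837 Bond=-18.1527
(3,3): Delta=1.0000 Bond=-32.4261
V0=22.8324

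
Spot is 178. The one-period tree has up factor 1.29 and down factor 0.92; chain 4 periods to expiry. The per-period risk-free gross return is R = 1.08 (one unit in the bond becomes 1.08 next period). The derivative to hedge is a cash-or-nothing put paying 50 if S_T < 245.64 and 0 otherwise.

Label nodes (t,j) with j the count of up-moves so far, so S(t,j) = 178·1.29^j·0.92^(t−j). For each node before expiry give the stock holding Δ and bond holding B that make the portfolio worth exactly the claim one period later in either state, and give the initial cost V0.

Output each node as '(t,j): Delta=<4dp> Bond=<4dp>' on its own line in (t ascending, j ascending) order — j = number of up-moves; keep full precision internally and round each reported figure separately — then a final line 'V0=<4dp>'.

(0,0): Delta=-0.2519 Bond=60.2667
(1,0): Delta=-0.3473 Bond=80.7146
(1,1): Delta=-0.1625 Bond=44.5781
(2,0): Delta=-0.3591 Bond=88.9591
(2,1): Delta=-0.3362 Bond=84.8258
(2,2): Delta=0.0000 Bond=0.0000
(3,0): Delta=0.0000 Bond=46.2963
(3,1): Delta=-0.6953 Bond=161.4114
(3,2): Delta=0.0000 Bond=0.0000
(3,3): Delta=0.0000 Bond=0.0000
V0=15.4364

Risk-neutral probability p* = (R−d)/(u−d) = (1.08−0.92)/(1.29−0.92) = 0.4324.
Payoff layer (t=4): V(4,0)=50.0000, V(4,1)=50.0000, V(4,2)=0.0000, V(4,3)=0.0000, V(4,4)=0.0000
Node (3,0) S=138.6065: V=(p*·50.0000+(1−p*)·50.0000)/1.08=46.2963; Δ=(50.0000−50.0000)/(178.8023−127.5179)=0.0000; B=V−Δ·S=46.2963
Node (3,1) S=194.3504: V=(p*·0.0000+(1−p*)·50.0000)/1.08=26.2763; Δ=(0.0000−50.0000)/(250.7120−178.8023)=-0.6953; B=V−Δ·S=161.4114
Node (3,2) S=272.5130: V=(p*·0.0000+(1−p*)·0.0000)/1.08=0.0000; Δ=(0.0000−0.0000)/(351.5418−250.7120)=0.0000; B=V−Δ·S=0.0000
Node (3,3) S=382.1106: V=(p*·0.0000+(1−p*)·0.0000)/1.08=0.0000; Δ=(0.0000−0.0000)/(492.9227−351.5418)=0.0000; B=V−Δ·S=0.0000
Node (2,0) S=150.6592: V=(p*·26.2763+(1−p*)·46.2963)/1.08=34.8509; Δ=(26.2763−46.2963)/(194.3504−138.6065)=-0.3591; B=V−Δ·S=88.9591
Node (2,1) S=211.2504: V=(p*·0.0000+(1−p*)·26.2763)/1.08=13.8089; Δ=(0.0000−26.2763)/(272.5130−194.3504)=-0.3362; B=V−Δ·S=84.8258
Node (2,2) S=296.2098: V=(p*·0.0000+(1−p*)·0.0000)/1.08=0.0000; Δ=(0.0000−0.0000)/(382.1106−272.5130)=0.0000; B=V−Δ·S=0.0000
Node (1,0) S=163.7600: V=(p*·13.8089+(1−p*)·34.8509)/1.08=23.8441; Δ=(13.8089−34.8509)/(211.2504−150.6592)=-0.3473; B=V−Δ·S=80.7146
Node (1,1) S=229.6200: V=(p*·0.0000+(1−p*)·13.8089)/1.08=7.2569; Δ=(0.0000−13.8089)/(296.2098−211.2504)=-0.1625; B=V−Δ·S=44.5781
Node (0,0) S=178.0000: V=(p*·7.2569+(1−p*)·23.8441)/1.08=15.4364; Δ=(7.2569−23.8441)/(229.6200−163.7600)=-0.2519; B=V−Δ·S=60.2667
Check: Δ(0,0)·S0 + B(0,0) = 15.4364 = V0.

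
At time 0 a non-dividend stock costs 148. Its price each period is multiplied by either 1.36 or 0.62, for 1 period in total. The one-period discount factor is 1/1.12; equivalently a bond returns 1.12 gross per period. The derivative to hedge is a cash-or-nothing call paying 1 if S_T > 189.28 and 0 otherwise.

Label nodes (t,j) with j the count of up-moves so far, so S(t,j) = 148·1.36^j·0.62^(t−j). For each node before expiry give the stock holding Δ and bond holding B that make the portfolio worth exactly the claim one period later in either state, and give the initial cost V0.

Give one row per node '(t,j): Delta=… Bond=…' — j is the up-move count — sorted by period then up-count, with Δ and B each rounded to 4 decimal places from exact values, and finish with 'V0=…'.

Under the risk-neutral measure, an up-move has probability p* = (R−d)/(u−d) = 0.6757 and values discount at R = 1.12.
Terminal payoffs: V(1,0)=0.0000, V(1,1)=1.0000
  t=0,j=0: stock 148.0000 → up 201.2800 (V=1.0000), down 91.7600 (V=0.0000). Price 0.6033; hedge Δ=0.0091, bond B=-0.7481.
The time-0 hedge costs 0.6033, which is the no-arbitrage price.

(0,0): Delta=0.0091 Bond=-0.7481
V0=0.6033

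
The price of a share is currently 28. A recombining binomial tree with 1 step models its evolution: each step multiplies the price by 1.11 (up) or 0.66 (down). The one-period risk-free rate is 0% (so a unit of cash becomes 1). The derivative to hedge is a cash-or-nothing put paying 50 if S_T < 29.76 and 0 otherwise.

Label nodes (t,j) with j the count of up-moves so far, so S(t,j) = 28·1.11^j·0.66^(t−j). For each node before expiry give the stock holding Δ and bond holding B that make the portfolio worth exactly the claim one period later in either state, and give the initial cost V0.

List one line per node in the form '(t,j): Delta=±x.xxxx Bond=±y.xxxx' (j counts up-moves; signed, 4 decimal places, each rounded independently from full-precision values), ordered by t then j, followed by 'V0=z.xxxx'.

Under the risk-neutral measure, an up-move has probability p* = (R−d)/(u−d) = 0.7556 and values discount at R = 1.
Terminal values V(1,·): V(1,0)=50.0000, V(1,1)=0.0000
(0,0): S=28.0000. Δ = (V_up−V_dn)/(S_up−S_dn) = (0.0000−50.0000)/(31.0800−18.4800) = -3.9683. V = [p*·0.0000 + (1−p*)·50.0000]/1 = 12.2222. B = V − Δ·S = 123.3333.
Self-financing check: at every node Δ·S+B equals the discounted successor values.

(0,0): Delta=-3.9683 Bond=123.3333
V0=12.2222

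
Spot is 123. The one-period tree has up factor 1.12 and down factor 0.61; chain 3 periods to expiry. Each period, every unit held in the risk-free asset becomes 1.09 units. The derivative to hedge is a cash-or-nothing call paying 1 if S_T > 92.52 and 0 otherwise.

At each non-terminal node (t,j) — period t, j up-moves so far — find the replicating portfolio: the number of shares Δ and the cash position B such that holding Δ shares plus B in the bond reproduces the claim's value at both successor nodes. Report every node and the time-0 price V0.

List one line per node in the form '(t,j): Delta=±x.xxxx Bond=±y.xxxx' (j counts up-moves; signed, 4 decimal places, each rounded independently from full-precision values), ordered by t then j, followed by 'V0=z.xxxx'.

No-arbitrage ⇒ martingale measure with p* = (R−d)/(u−d) = 0.9412.
Payoff layer (t=3): V(3,0)=0.0000, V(3,1)=0.0000, V(3,2)=1.0000, V(3,3)=1.0000
  t=2,j=0: stock 45.7683 → up 51.2605 (V=0.0000), down 27.9187 (V=0.0000). Price 0.0000; hedge Δ=0.0000, bond B=0.0000.
  t=2,j=1: stock 84.0336 → up 94.1176 (V=1.0000), down 51.2605 (V=0.0000). Price 0.8635; hedge Δ=0.0233, bond B=-1.0973.
  t=2,j=2: stock 154.2912 → up 172.8061 (V=1.0000), down 94.1176 (V=1.0000). Price 0.9174; hedge Δ=0.0000, bond B=0.9174.
  t=1,j=0: stock 75.0300 → up 84.0336 (V=0.8635), down 45.7683 (V=0.0000). Price 0.7456; hedge Δ=0.0226, bond B=-0.9475.
  t=1,j=1: stock 137.7600 → up 154.2912 (V=0.9174), down 84.0336 (V=0.8635). Price 0.8388; hedge Δ=0.0008, bond B=0.7330.
  t=0,j=0: stock 123.0000 → up 137.7600 (V=0.8388), down 75.0300 (V=0.7456). Price 0.7645; hedge Δ=0.0015, bond B=0.5817.
The time-0 hedge costs 0.7645, which is the no-arbitrage price.

(0,0): Delta=0.0015 Bond=0.5817
(1,0): Delta=0.0226 Bond=-0.9475
(1,1): Delta=0.0008 Bond=0.7330
(2,0): Delta=0.0000 Bond=0.0000
(2,1): Delta=0.0233 Bond=-1.0973
(2,2): Delta=0.0000 Bond=0.9174
V0=0.7645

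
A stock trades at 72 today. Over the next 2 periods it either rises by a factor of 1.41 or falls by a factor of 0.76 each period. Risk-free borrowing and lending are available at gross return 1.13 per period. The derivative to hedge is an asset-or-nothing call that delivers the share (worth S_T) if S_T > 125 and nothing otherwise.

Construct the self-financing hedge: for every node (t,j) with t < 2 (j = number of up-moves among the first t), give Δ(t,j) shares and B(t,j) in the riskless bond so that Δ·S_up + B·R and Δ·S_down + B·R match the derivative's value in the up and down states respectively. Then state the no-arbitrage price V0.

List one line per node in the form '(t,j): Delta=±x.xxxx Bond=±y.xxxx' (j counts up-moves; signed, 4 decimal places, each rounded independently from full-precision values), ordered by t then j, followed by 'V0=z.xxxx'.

The replicating-portfolio and risk-neutral prices coincide; use p* = (1.13−0.76)/(1.41−0.76) = 0.5692 for the latter.
Terminal values V(2,·): V(2,0)=0.0000, V(2,1)=0.0000, V(2,2)=143.1432
(1,0): S=54.7200. Δ = (V_up−V_dn)/(S_up−S_dn) = (0.0000−0.0000)/(77.1552−41.5872) = 0.0000. V = [p*·0.0000 + (1−p*)·0.0000]/1.13 = 0.0000. B = V − Δ·S = 0.0000.
(1,1): S=101.5200. Δ = (V_up−V_dn)/(S_up−S_dn) = (143.1432−0.0000)/(143.1432−77.1552) = 2.1692. V = [p*·143.1432 + (1−p*)·0.0000]/1.13 = 72.1075. B = V − Δ·S = -148.1128.
(0,0): S=72.0000. Δ = (V_up−V_dn)/(S_up−S_dn) = (72.1075−0.0000)/(101.5200−54.7200) = 1.5408. V = [p*·72.1075 + (1−p*)·0.0000]/1.13 = 36.3237. B = V − Δ·S = -74.6109.
Self-financing check: at every node Δ·S+B equals the discounted successor values.

(0,0): Delta=1.5408 Bond=-74.6109
(1,0): Delta=0.0000 Bond=0.0000
(1,1): Delta=2.1692 Bond=-148.1128
V0=36.3237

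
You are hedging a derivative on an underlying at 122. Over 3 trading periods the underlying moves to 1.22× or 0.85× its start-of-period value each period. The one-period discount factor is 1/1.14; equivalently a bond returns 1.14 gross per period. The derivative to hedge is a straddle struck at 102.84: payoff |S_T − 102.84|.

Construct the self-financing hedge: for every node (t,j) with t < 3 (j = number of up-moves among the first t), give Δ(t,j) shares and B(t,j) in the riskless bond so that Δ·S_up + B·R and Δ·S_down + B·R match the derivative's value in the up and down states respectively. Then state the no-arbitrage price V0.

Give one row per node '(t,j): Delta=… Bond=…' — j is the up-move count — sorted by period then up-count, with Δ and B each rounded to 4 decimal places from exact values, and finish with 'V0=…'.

(0,0): Delta=0.9555 Bond=-63.6049
(1,0): Delta=0.7240 Bond=-48.5031
(1,1): Delta=1.0000 Bond=-79.1320
(2,0): Delta=-0.7120 Bond=71.2804
(2,1): Delta=1.0000 Bond=-90.2105
(2,2): Delta=1.0000 Bond=-90.2105
V0=52.9669

Risk-neutral probability p* = (R−d)/(u−d) = (1.14−0.85)/(1.22−0.85) = 0.7838.
Payoff layer (t=3): V(3,0)=27.9168, V(3,1)=4.6969, V(3,2)=51.5071, V(3,3)=118.6935
(2,0): S=88.1450. Δ = (V_up−V_dn)/(S_up−S_dn) = (4.6969−27.9168)/(107.5369−74.9232) = -0.7120. V = [p*·4.6969 + (1−p*)·27.9168]/1.14 = 8.5240. B = V − Δ·S = 71.2804.
(2,1): S=126.5140. Δ = (V_up−V_dn)/(S_up−S_dn) = (51.5071−4.6969)/(154.3471−107.5369) = 1.0000. V = [p*·51.5071 + (1−p*)·4.6969]/1.14 = 36.3035. B = V − Δ·S = -90.2105.
(2,2): S=181.5848. Δ = (V_up−V_dn)/(S_up−S_dn) = (118.6935−51.5071)/(221.5335−154.3471) = 1.0000. V = [p*·118.6935 + (1−p*)·51.5071]/1.14 = 91.3743. B = V − Δ·S = -90.2105.
(1,0): S=103.7000. Δ = (V_up−V_dn)/(S_up−S_dn) = (36.3035−8.5240)/(126.5140−88.1450) = 0.7240. V = [p*·36.3035 + (1−p*)·8.5240]/1.14 = 26.5764. B = V − Δ·S = -48.5031.
(1,1): S=148.8400. Δ = (V_up−V_dn)/(S_up−S_dn) = (91.3743−36.3035)/(181.5848−126.5140) = 1.0000. V = [p*·91.3743 + (1−p*)·36.3035]/1.14 = 69.7080. B = V − Δ·S = -79.1320.
(0,0): S=122.0000. Δ = (V_up−V_dn)/(S_up−S_dn) = (69.7080−26.5764)/(148.8400−103.7000) = 0.9555. V = [p*·69.7080 + (1−p*)·26.5764]/1.14 = 52.9669. B = V − Δ·S = -63.6049.
Self-financing check: at every node Δ·S+B equals the discounted successor values.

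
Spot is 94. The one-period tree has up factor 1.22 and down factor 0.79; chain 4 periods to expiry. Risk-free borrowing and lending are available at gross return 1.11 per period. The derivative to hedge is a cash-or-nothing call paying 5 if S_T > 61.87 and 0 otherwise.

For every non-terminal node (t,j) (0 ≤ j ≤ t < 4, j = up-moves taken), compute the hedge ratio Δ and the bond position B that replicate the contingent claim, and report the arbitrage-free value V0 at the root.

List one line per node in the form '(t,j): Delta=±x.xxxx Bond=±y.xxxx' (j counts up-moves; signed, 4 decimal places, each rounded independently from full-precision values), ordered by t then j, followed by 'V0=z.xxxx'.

(0,0): Delta=0.0132 Bond=1.8732
(1,0): Delta=0.0484 Bond=-0.5327
(1,1): Delta=0.0054 Bond=2.9772
(2,0): Delta=0.1329 Bond=-5.5484
(2,1): Delta=0.0296 Bond=1.1127
(2,2): Delta=0.0000 Bond=4.0581
(3,0): Delta=0.0000 Bond=0.0000
(3,1): Delta=0.1625 Bond=-8.2757
(3,2): Delta=0.0000 Bond=4.5045
(3,3): Delta=0.0000 Bond=4.5045
V0=3.1154

The replicating-portfolio and risk-neutral prices coincide; use p* = (1.11−0.79)/(1.22−0.79) = 0.7442 for the latter.
Terminal payoffs: V(4,0)=0.0000, V(4,1)=0.0000, V(4,2)=5.0000, V(4,3)=5.0000, V(4,4)=5.0000
  t=3,j=0: stock 46.3457 → up 56.5417 (V=0.0000), down 36.6131 (V=0.0000). Price 0.0000; hedge Δ=0.0000, bond B=0.0000.
  t=3,j=1: stock 71.5718 → up 87.3176 (V=5.0000), down 56.5417 (V=0.0000). Price 3.3522; hedge Δ=0.1625, bond B=-8.2757.
  t=3,j=2: stock 110.5286 → up 134.8449 (V=5.0000), down 87.3176 (V=5.0000). Price 4.5045; hedge Δ=0.0000, bond B=4.5045.
  t=3,j=3: stock 170.6897 → up 208.2414 (V=5.0000), down 134.8449 (V=5.0000). Price 4.5045; hedge Δ=0.0000, bond B=4.5045.
  t=2,j=0: stock 58.6654 → up 71.5718 (V=3.3522), down 46.3457 (V=0.0000). Price 2.2474; hedge Δ=0.1329, bond B=-5.5484.
  t=2,j=1: stock 90.5972 → up 110.5286 (V=4.5045), down 71.5718 (V=3.3522). Price 3.7925; hedge Δ=0.0296, bond B=1.1127.
  t=2,j=2: stock 139.9096 → up 170.6897 (V=4.5045), down 110.5286 (V=4.5045). Price 4.0581; hedge Δ=0.0000, bond B=4.0581.
  t=1,j=0: stock 74.2600 → up 90.5972 (V=3.7925), down 58.6654 (V=2.2474). Price 3.0606; hedge Δ=0.0484, bond B=-0.5327.
  t=1,j=1: stock 114.6800 → up 139.9096 (V=4.0581), down 90.5972 (V=3.7925). Price 3.5948; hedge Δ=0.0054, bond B=2.9772.
  t=0,j=0: stock 94.0000 → up 114.6800 (V=3.5948), down 74.2600 (V=3.0606). Price 3.1154; hedge Δ=0.0132, bond B=1.8732.
Check: Δ(0,0)·S0 + B(0,0) = 3.1154 = V0.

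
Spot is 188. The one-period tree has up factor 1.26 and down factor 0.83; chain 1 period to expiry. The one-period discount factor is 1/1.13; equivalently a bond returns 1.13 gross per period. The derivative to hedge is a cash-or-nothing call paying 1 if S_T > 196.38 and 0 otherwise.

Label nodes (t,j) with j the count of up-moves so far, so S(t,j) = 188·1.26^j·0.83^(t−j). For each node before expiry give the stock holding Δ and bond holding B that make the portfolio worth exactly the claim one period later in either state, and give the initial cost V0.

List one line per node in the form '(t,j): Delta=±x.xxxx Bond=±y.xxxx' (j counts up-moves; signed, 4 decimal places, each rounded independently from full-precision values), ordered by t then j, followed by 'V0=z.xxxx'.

(0,0): Delta=0.0124 Bond=-1.7082
V0=0.6174

The replicating-portfolio and risk-neutral prices coincide; use p* = (1.13−0.83)/(1.26−0.83) = 0.6977 for the latter.
Payoff layer (t=1): V(1,0)=0.0000, V(1,1)=1.0000
  t=0,j=0: stock 188.0000 → up 236.8800 (V=1.0000), down 156.0400 (V=0.0000). Price 0.6174; hedge Δ=0.0124, bond B=-1.7082.
Check: Δ(0,0)·S0 + B(0,0) = 0.6174 = V0.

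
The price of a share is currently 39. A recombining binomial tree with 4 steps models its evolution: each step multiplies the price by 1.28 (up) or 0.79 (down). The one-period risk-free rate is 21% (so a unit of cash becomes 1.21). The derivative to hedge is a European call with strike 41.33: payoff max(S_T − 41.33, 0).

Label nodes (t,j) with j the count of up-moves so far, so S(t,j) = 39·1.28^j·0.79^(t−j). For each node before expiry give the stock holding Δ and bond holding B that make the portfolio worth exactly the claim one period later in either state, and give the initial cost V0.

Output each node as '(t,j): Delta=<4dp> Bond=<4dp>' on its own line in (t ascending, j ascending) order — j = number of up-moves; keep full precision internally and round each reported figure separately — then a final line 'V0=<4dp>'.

(0,0): Delta=0.9620 Bond=-17.6558
(1,0): Delta=0.7739 Bond=-15.5677
(1,1): Delta=0.9814 Bond=-22.3294
(2,0): Delta=0.0000 Bond=0.0000
(2,1): Delta=0.8535 Bond=-21.9764
(2,2): Delta=0.9945 Bond=-27.8590
(3,0): Delta=0.0000 Bond=0.0000
(3,1): Delta=0.0000 Bond=0.0000
(3,2): Delta=0.9413 Bond=-31.0234
(3,3): Delta=1.0000 Bond=-34.1570
V0=19.8632

Risk-neutral probability p* = (R−d)/(u−d) = (1.21−0.79)/(1.28−0.79) = 0.8571.
At expiry t=4: V(4,0)=0.0000, V(4,1)=0.0000, V(4,2)=0.0000, V(4,3)=23.2833, V(4,4)=63.3598
  t=3,j=0: stock 19.2285 → up 24.6125 (V=0.0000), down 15.1905 (V=0.0000). Price 0.0000; hedge Δ=0.0000, bond B=0.0000.
  t=3,j=1: stock 31.1551 → up 39.8785 (V=0.0000), down 24.6125 (V=0.0000). Price 0.0000; hedge Δ=0.0000, bond B=0.0000.
  t=3,j=2: stock 50.4791 → up 64.6133 (V=23.2833), down 39.8785 (V=0.0000). Price 16.4934; hedge Δ=0.9413, bond B=-31.0234.
  t=3,j=3: stock 81.7889 → up 104.6898 (V=63.3598), down 64.6133 (V=23.2833). Price 47.6319; hedge Δ=1.0000, bond B=-34.1570.
  t=2,j=0: stock 24.3399 → up 31.1551 (V=0.0000), down 19.2285 (V=0.0000). Price 0.0000; hedge Δ=0.0000, bond B=0.0000.
  t=2,j=1: stock 39.4368 → up 50.4791 (V=16.4934), down 31.1551 (V=0.0000). Price 11.6837; hedge Δ=0.8535, bond B=-21.9764.
  t=2,j=2: stock 63.8976 → up 81.7889 (V=47.6319), down 50.4791 (V=16.4934). Price 35.6889; hedge Δ=0.9945, bond B=-27.8590.
  t=1,j=0: stock 30.8100 → up 39.4368 (V=11.6837), down 24.3399 (V=0.0000). Price 8.2765; hedge Δ=0.7739, bond B=-15.5677.
  t=1,j=1: stock 49.9200 → up 63.8976 (V=35.6889), down 39.4368 (V=11.6837). Price 26.6608; hedge Δ=0.9814, bond B=-22.3294.
  t=0,j=0: stock 39.0000 → up 49.9200 (V=26.6608), down 30.8100 (V=8.2765). Price 19.8632; hedge Δ=0.9620, bond B=-17.6558.
Root portfolio cost Δ·39+B reproduces V0=19.8632.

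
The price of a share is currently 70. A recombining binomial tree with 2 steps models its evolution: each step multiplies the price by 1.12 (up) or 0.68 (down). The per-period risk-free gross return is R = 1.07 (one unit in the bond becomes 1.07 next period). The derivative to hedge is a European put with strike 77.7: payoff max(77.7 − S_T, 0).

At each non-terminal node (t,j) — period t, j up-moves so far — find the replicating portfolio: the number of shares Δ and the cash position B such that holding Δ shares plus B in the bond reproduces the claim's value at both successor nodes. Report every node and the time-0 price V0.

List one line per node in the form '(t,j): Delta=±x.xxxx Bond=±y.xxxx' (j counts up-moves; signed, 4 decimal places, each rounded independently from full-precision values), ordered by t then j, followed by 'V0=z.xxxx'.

No-arbitrage ⇒ martingale measure with p* = (R−d)/(u−d) = 0.8864.
Terminal payoffs: V(2,0)=45.3320, V(2,1)=24.3880, V(2,2)=0.0000
Node (1,0) S=47.6000: V=(p*·24.3880+(1−p*)·45.3320)/1.07=25.0168; Δ=(24.3880−45.3320)/(53.3120−32.3680)=-1.0000; B=V−Δ·S=72.6168
Node (1,1) S=78.4000: V=(p*·0.0000+(1−p*)·24.3880)/1.07=2.5901; Δ=(0.0000−24.3880)/(87.8080−53.3120)=-0.7070; B=V−Δ·S=58.0173
Node (0,0) S=70.0000: V=(p*·2.5901+(1−p*)·25.0168)/1.07=4.8024; Δ=(2.5901−25.0168)/(78.4000−47.6000)=-0.7281; B=V−Δ·S=55.7723
Check: Δ(0,0)·S0 + B(0,0) = 4.8024 = V0.

(0,0): Delta=-0.7281 Bond=55.7723
(1,0): Delta=-1.0000 Bond=72.6168
(1,1): Delta=-0.7070 Bond=58.0173
V0=4.8024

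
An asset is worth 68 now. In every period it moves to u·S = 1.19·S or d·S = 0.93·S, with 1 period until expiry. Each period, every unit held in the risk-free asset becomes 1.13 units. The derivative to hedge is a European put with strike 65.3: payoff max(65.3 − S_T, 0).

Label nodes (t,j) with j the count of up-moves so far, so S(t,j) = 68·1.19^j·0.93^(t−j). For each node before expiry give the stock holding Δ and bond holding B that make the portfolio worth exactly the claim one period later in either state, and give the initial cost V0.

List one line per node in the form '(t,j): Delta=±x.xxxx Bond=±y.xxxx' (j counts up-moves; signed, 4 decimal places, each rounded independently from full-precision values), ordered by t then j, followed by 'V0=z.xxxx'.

(0,0): Delta=-0.1165 Bond=8.3438
V0=0.4207

No-arbitrage ⇒ martingale measure with p* = (R−d)/(u−d) = 0.7692.
Payoff layer (t=1): V(1,0)=2.0600, V(1,1)=0.0000
Node (0,0) S=68.0000: V=(p*·0.0000+(1−p*)·2.0600)/1.13=0.4207; Δ=(0.0000−2.0600)/(80.9200−63.2400)=-0.1165; B=V−Δ·S=8.3438
Check: Δ(0,0)·S0 + B(0,0) = 0.4207 = V0.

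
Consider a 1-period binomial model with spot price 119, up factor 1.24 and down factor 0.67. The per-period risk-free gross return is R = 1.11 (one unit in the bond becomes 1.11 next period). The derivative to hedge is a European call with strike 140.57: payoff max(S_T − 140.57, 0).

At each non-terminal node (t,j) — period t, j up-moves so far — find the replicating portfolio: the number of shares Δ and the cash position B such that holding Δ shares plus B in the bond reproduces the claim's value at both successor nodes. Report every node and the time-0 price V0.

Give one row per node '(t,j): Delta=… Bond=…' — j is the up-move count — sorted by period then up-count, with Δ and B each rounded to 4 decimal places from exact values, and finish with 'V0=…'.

Since d<R<u, set p* = (R−d)/(u−d) = 0.7719; price each node as the discounted p*-expectation of its children.
Payoff layer (t=1): V(1,0)=0.0000, V(1,1)=6.9900
  t=0,j=0: stock 119.0000 → up 147.5600 (V=6.9900), down 79.7300 (V=0.0000). Price 4.8611; hedge Δ=0.1031, bond B=-7.4021.
Root portfolio cost Δ·119+B reproduces V0=4.8611.

(0,0): Delta=0.1031 Bond=-7.4021
V0=4.8611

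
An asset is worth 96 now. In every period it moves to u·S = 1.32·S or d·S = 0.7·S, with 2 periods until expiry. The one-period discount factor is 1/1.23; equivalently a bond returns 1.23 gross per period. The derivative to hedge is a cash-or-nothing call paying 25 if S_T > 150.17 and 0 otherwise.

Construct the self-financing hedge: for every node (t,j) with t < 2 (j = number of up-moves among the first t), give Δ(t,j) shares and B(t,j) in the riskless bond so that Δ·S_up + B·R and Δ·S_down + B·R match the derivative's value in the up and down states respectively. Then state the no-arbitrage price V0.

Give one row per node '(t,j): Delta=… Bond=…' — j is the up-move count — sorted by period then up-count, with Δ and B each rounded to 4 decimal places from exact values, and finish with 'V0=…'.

(0,0): Delta=0.2919 Bond=-15.9485
(1,0): Delta=0.0000 Bond=0.0000
(1,1): Delta=0.3182 Bond=-22.9478
V0=12.0753

No-arbitrage ⇒ martingale measure with p* = (R−d)/(u−d) = 0.8548.
At expiry t=2: V(2,0)=0.0000, V(2,1)=0.0000, V(2,2)=25.0000
Node (1,0) S=67.2000: V=(p*·0.0000+(1−p*)·0.0000)/1.23=0.0000; Δ=(0.0000−0.0000)/(88.7040−47.0400)=0.0000; B=V−Δ·S=0.0000
Node (1,1) S=126.7200: V=(p*·25.0000+(1−p*)·0.0000)/1.23=17.3748; Δ=(25.0000−0.0000)/(167.2704−88.7040)=0.3182; B=V−Δ·S=-22.9478
Node (0,0) S=96.0000: V=(p*·17.3748+(1−p*)·0.0000)/1.23=12.0753; Δ=(17.3748−0.0000)/(126.7200−67.2000)=0.2919; B=V−Δ·S=-15.9485
Root portfolio cost Δ·96+B reproduces V0=12.0753.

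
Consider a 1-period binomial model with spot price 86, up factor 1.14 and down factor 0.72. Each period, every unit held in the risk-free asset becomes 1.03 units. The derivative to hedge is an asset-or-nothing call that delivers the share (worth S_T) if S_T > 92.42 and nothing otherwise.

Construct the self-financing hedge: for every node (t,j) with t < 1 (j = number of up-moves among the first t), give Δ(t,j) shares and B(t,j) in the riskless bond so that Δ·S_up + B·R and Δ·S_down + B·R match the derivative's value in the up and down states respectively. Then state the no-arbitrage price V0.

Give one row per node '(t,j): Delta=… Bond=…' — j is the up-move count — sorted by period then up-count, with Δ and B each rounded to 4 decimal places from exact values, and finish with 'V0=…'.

Risk-neutral probability p* = (R−d)/(u−d) = (1.03−0.72)/(1.14−0.72) = 0.7381.
Payoff layer (t=1): V(1,0)=0.0000, V(1,1)=98.0400
Node (0,0) S=86.0000: V=(p*·98.0400+(1−p*)·0.0000)/1.03=70.2552; Δ=(98.0400−0.0000)/(98.0400−61.9200)=2.7143; B=V−Δ·S=-163.1734
Root portfolio cost Δ·86+B reproduces V0=70.2552.

(0,0): Delta=2.7143 Bond=-163.1734
V0=70.2552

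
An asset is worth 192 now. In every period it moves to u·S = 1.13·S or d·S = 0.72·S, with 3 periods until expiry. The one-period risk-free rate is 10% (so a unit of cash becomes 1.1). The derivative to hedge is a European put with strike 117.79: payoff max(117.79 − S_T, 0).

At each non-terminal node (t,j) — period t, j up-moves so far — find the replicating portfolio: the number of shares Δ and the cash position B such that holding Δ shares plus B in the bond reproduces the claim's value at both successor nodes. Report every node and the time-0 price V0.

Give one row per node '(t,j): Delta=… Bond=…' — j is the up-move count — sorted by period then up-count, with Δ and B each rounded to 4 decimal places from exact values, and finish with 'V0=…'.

(0,0): Delta=-0.0099 Bond=1.9674
(1,0): Delta=-0.1269 Bond=18.3497
(1,1): Delta=-0.0040 Bond=0.8863
(2,0): Delta=-1.0000 Bond=107.0818
(2,1): Delta=-0.0830 Bond=13.3243
(2,2): Delta=0.0000 Bond=0.0000
V0=0.0731

No-arbitrage ⇒ martingale measure with p* = (R−d)/(u−d) = 0.9268.
Terminal values V(3,·): V(3,0)=46.1264, V(3,1)=5.3179, V(3,2)=0.0000, V(3,3)=0.0000
(2,0): S=99.5328. Δ = (V_up−V_dn)/(S_up−S_dn) = (5.3179−46.1264)/(112.4721−71.6636) = -1.0000. V = [p*·5.3179 + (1−p*)·46.1264]/1.1 = 7.5490. B = V − Δ·S = 107.0818.
(2,1): S=156.2112. Δ = (V_up−V_dn)/(S_up−S_dn) = (0.0000−5.3179)/(176.5187−112.4721) = -0.0830. V = [p*·0.0000 + (1−p*)·5.3179]/1.1 = 0.3537. B = V − Δ·S = 13.3243.
(2,2): S=245.1648. Δ = (V_up−V_dn)/(S_up−S_dn) = (0.0000−0.0000)/(277.0362−176.5187) = 0.0000. V = [p*·0.0000 + (1−p*)·0.0000]/1.1 = 0.0000. B = V − Δ·S = 0.0000.
(1,0): S=138.2400. Δ = (V_up−V_dn)/(S_up−S_dn) = (0.3537−7.5490)/(156.2112−99.5328) = -0.1269. V = [p*·0.3537 + (1−p*)·7.5490]/1.1 = 0.8002. B = V − Δ·S = 18.3497.
(1,1): S=216.9600. Δ = (V_up−V_dn)/(S_up−S_dn) = (0.0000−0.3537)/(245.1648−156.2112) = -0.0040. V = [p*·0.0000 + (1−p*)·0.3537]/1.1 = 0.0235. B = V − Δ·S = 0.8863.
(0,0): S=192.0000. Δ = (V_up−V_dn)/(S_up−S_dn) = (0.0235−0.8002)/(216.9600−138.2400) = -0.0099. V = [p*·0.0235 + (1−p*)·0.8002]/1.1 = 0.0731. B = V − Δ·S = 1.9674.
Each (Δ,B) replicates both successor values, so the strategy is self-financing and V0 is arbitrage-free.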